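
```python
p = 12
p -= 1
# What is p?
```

Trace (tracking p):
p = 12  # -> p = 12
p -= 1  # -> p = 11

Answer: 11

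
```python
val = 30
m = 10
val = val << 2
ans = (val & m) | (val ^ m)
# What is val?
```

Trace (tracking val):
val = 30  # -> val = 30
m = 10  # -> m = 10
val = val << 2  # -> val = 120
ans = val & m | val ^ m  # -> ans = 122

Answer: 120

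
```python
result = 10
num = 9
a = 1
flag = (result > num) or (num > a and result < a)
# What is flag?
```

Trace (tracking flag):
result = 10  # -> result = 10
num = 9  # -> num = 9
a = 1  # -> a = 1
flag = result > num or (num > a and result < a)  # -> flag = True

Answer: True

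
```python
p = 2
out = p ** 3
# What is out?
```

Answer: 8

Derivation:
Trace (tracking out):
p = 2  # -> p = 2
out = p ** 3  # -> out = 8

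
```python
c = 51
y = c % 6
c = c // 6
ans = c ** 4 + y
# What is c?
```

Trace (tracking c):
c = 51  # -> c = 51
y = c % 6  # -> y = 3
c = c // 6  # -> c = 8
ans = c ** 4 + y  # -> ans = 4099

Answer: 8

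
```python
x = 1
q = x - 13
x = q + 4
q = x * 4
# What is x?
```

Trace (tracking x):
x = 1  # -> x = 1
q = x - 13  # -> q = -12
x = q + 4  # -> x = -8
q = x * 4  # -> q = -32

Answer: -8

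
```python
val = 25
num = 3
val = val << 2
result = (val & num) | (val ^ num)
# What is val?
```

Answer: 100

Derivation:
Trace (tracking val):
val = 25  # -> val = 25
num = 3  # -> num = 3
val = val << 2  # -> val = 100
result = val & num | val ^ num  # -> result = 103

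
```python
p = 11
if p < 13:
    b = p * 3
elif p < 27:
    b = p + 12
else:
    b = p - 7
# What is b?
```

Trace (tracking b):
p = 11  # -> p = 11
if p < 13:  # condition is True
    b = p * 3  # -> b = 33

Answer: 33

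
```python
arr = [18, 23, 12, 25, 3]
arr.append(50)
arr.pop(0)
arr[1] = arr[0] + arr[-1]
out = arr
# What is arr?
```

Trace (tracking arr):
arr = [18, 23, 12, 25, 3]  # -> arr = [18, 23, 12, 25, 3]
arr.append(50)  # -> arr = [18, 23, 12, 25, 3, 50]
arr.pop(0)  # -> arr = [23, 12, 25, 3, 50]
arr[1] = arr[0] + arr[-1]  # -> arr = [23, 73, 25, 3, 50]
out = arr  # -> out = [23, 73, 25, 3, 50]

Answer: [23, 73, 25, 3, 50]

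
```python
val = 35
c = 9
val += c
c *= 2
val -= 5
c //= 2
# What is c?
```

Answer: 9

Derivation:
Trace (tracking c):
val = 35  # -> val = 35
c = 9  # -> c = 9
val += c  # -> val = 44
c *= 2  # -> c = 18
val -= 5  # -> val = 39
c //= 2  # -> c = 9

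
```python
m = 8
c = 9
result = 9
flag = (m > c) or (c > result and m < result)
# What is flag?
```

Trace (tracking flag):
m = 8  # -> m = 8
c = 9  # -> c = 9
result = 9  # -> result = 9
flag = m > c or (c > result and m < result)  # -> flag = False

Answer: False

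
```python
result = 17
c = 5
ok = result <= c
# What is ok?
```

Answer: False

Derivation:
Trace (tracking ok):
result = 17  # -> result = 17
c = 5  # -> c = 5
ok = result <= c  # -> ok = False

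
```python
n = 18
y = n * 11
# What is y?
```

Answer: 198

Derivation:
Trace (tracking y):
n = 18  # -> n = 18
y = n * 11  # -> y = 198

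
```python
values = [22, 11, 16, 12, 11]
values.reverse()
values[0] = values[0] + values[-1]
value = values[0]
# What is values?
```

Trace (tracking values):
values = [22, 11, 16, 12, 11]  # -> values = [22, 11, 16, 12, 11]
values.reverse()  # -> values = [11, 12, 16, 11, 22]
values[0] = values[0] + values[-1]  # -> values = [33, 12, 16, 11, 22]
value = values[0]  # -> value = 33

Answer: [33, 12, 16, 11, 22]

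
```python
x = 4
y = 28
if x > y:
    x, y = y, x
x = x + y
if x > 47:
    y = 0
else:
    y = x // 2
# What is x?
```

Answer: 32

Derivation:
Trace (tracking x):
x = 4  # -> x = 4
y = 28  # -> y = 28
if x > y:  # condition is False
x = x + y  # -> x = 32
if x > 47:  # condition is False
else:
    y = x // 2  # -> y = 16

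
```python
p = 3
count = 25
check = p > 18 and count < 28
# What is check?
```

Answer: False

Derivation:
Trace (tracking check):
p = 3  # -> p = 3
count = 25  # -> count = 25
check = p > 18 and count < 28  # -> check = False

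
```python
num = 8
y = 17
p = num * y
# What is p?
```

Answer: 136

Derivation:
Trace (tracking p):
num = 8  # -> num = 8
y = 17  # -> y = 17
p = num * y  # -> p = 136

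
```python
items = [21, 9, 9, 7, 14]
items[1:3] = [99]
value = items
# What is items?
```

Trace (tracking items):
items = [21, 9, 9, 7, 14]  # -> items = [21, 9, 9, 7, 14]
items[1:3] = [99]  # -> items = [21, 99, 7, 14]
value = items  # -> value = [21, 99, 7, 14]

Answer: [21, 99, 7, 14]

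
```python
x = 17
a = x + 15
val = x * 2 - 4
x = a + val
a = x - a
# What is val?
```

Answer: 30

Derivation:
Trace (tracking val):
x = 17  # -> x = 17
a = x + 15  # -> a = 32
val = x * 2 - 4  # -> val = 30
x = a + val  # -> x = 62
a = x - a  # -> a = 30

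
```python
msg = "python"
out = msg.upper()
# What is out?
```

Trace (tracking out):
msg = 'python'  # -> msg = 'python'
out = msg.upper()  # -> out = 'PYTHON'

Answer: 'PYTHON'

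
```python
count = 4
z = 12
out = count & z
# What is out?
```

Answer: 4

Derivation:
Trace (tracking out):
count = 4  # -> count = 4
z = 12  # -> z = 12
out = count & z  # -> out = 4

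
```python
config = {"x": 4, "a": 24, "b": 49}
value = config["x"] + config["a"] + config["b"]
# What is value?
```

Trace (tracking value):
config = {'x': 4, 'a': 24, 'b': 49}  # -> config = {'x': 4, 'a': 24, 'b': 49}
value = config['x'] + config['a'] + config['b']  # -> value = 77

Answer: 77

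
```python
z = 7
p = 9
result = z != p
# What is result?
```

Answer: True

Derivation:
Trace (tracking result):
z = 7  # -> z = 7
p = 9  # -> p = 9
result = z != p  # -> result = True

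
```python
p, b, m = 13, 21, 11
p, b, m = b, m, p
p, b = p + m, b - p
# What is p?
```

Trace (tracking p):
p, b, m = (13, 21, 11)  # -> p = 13, b = 21, m = 11
p, b, m = (b, m, p)  # -> p = 21, b = 11, m = 13
p, b = (p + m, b - p)  # -> p = 34, b = -10

Answer: 34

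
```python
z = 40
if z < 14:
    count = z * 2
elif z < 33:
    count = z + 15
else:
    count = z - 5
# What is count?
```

Trace (tracking count):
z = 40  # -> z = 40
if z < 14:  # condition is False
elif z < 33:  # condition is False
else:
    count = z - 5  # -> count = 35

Answer: 35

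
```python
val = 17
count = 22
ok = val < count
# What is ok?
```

Trace (tracking ok):
val = 17  # -> val = 17
count = 22  # -> count = 22
ok = val < count  # -> ok = True

Answer: True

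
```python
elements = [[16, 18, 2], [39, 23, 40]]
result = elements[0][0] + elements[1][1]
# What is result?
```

Trace (tracking result):
elements = [[16, 18, 2], [39, 23, 40]]  # -> elements = [[16, 18, 2], [39, 23, 40]]
result = elements[0][0] + elements[1][1]  # -> result = 39

Answer: 39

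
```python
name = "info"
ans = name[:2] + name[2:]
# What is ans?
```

Trace (tracking ans):
name = 'info'  # -> name = 'info'
ans = name[:2] + name[2:]  # -> ans = 'info'

Answer: 'info'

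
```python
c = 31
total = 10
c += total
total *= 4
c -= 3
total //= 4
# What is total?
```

Trace (tracking total):
c = 31  # -> c = 31
total = 10  # -> total = 10
c += total  # -> c = 41
total *= 4  # -> total = 40
c -= 3  # -> c = 38
total //= 4  # -> total = 10

Answer: 10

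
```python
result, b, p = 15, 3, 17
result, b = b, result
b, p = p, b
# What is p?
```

Answer: 15

Derivation:
Trace (tracking p):
result, b, p = (15, 3, 17)  # -> result = 15, b = 3, p = 17
result, b = (b, result)  # -> result = 3, b = 15
b, p = (p, b)  # -> b = 17, p = 15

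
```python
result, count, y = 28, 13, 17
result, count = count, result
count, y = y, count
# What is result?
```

Trace (tracking result):
result, count, y = (28, 13, 17)  # -> result = 28, count = 13, y = 17
result, count = (count, result)  # -> result = 13, count = 28
count, y = (y, count)  # -> count = 17, y = 28

Answer: 13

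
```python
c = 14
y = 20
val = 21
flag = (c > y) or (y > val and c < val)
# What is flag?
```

Trace (tracking flag):
c = 14  # -> c = 14
y = 20  # -> y = 20
val = 21  # -> val = 21
flag = c > y or (y > val and c < val)  # -> flag = False

Answer: False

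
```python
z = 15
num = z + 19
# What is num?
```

Answer: 34

Derivation:
Trace (tracking num):
z = 15  # -> z = 15
num = z + 19  # -> num = 34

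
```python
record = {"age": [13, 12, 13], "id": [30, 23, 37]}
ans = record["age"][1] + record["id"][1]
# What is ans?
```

Answer: 35

Derivation:
Trace (tracking ans):
record = {'age': [13, 12, 13], 'id': [30, 23, 37]}  # -> record = {'age': [13, 12, 13], 'id': [30, 23, 37]}
ans = record['age'][1] + record['id'][1]  # -> ans = 35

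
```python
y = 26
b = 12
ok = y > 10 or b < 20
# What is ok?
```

Trace (tracking ok):
y = 26  # -> y = 26
b = 12  # -> b = 12
ok = y > 10 or b < 20  # -> ok = True

Answer: True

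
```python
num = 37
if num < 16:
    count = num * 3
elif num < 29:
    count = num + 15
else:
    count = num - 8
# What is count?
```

Answer: 29

Derivation:
Trace (tracking count):
num = 37  # -> num = 37
if num < 16:  # condition is False
elif num < 29:  # condition is False
else:
    count = num - 8  # -> count = 29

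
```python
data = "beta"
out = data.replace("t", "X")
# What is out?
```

Answer: 'beXa'

Derivation:
Trace (tracking out):
data = 'beta'  # -> data = 'beta'
out = data.replace('t', 'X')  # -> out = 'beXa'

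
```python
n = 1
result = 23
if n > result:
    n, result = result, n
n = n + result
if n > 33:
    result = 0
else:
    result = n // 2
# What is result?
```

Trace (tracking result):
n = 1  # -> n = 1
result = 23  # -> result = 23
if n > result:  # condition is False
n = n + result  # -> n = 24
if n > 33:  # condition is False
else:
    result = n // 2  # -> result = 12

Answer: 12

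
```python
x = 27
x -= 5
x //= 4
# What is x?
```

Trace (tracking x):
x = 27  # -> x = 27
x -= 5  # -> x = 22
x //= 4  # -> x = 5

Answer: 5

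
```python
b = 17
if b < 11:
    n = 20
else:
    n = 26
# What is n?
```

Answer: 26

Derivation:
Trace (tracking n):
b = 17  # -> b = 17
if b < 11:  # condition is False
else:
    n = 26  # -> n = 26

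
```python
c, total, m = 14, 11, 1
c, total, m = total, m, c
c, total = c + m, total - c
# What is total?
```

Trace (tracking total):
c, total, m = (14, 11, 1)  # -> c = 14, total = 11, m = 1
c, total, m = (total, m, c)  # -> c = 11, total = 1, m = 14
c, total = (c + m, total - c)  # -> c = 25, total = -10

Answer: -10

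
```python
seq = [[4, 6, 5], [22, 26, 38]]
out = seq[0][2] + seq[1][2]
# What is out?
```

Answer: 43

Derivation:
Trace (tracking out):
seq = [[4, 6, 5], [22, 26, 38]]  # -> seq = [[4, 6, 5], [22, 26, 38]]
out = seq[0][2] + seq[1][2]  # -> out = 43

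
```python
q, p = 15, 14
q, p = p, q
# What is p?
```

Answer: 15

Derivation:
Trace (tracking p):
q, p = (15, 14)  # -> q = 15, p = 14
q, p = (p, q)  # -> q = 14, p = 15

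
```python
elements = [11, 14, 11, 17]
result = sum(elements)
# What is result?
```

Trace (tracking result):
elements = [11, 14, 11, 17]  # -> elements = [11, 14, 11, 17]
result = sum(elements)  # -> result = 53

Answer: 53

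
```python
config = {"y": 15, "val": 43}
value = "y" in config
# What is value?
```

Answer: True

Derivation:
Trace (tracking value):
config = {'y': 15, 'val': 43}  # -> config = {'y': 15, 'val': 43}
value = 'y' in config  # -> value = True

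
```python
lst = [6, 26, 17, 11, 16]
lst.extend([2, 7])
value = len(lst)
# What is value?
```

Trace (tracking value):
lst = [6, 26, 17, 11, 16]  # -> lst = [6, 26, 17, 11, 16]
lst.extend([2, 7])  # -> lst = [6, 26, 17, 11, 16, 2, 7]
value = len(lst)  # -> value = 7

Answer: 7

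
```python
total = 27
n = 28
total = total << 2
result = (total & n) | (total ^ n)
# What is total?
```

Trace (tracking total):
total = 27  # -> total = 27
n = 28  # -> n = 28
total = total << 2  # -> total = 108
result = total & n | total ^ n  # -> result = 124

Answer: 108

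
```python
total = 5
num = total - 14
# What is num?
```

Answer: -9

Derivation:
Trace (tracking num):
total = 5  # -> total = 5
num = total - 14  # -> num = -9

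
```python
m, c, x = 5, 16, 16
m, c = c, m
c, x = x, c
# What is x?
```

Trace (tracking x):
m, c, x = (5, 16, 16)  # -> m = 5, c = 16, x = 16
m, c = (c, m)  # -> m = 16, c = 5
c, x = (x, c)  # -> c = 16, x = 5

Answer: 5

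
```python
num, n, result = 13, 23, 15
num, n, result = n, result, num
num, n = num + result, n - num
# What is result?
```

Trace (tracking result):
num, n, result = (13, 23, 15)  # -> num = 13, n = 23, result = 15
num, n, result = (n, result, num)  # -> num = 23, n = 15, result = 13
num, n = (num + result, n - num)  # -> num = 36, n = -8

Answer: 13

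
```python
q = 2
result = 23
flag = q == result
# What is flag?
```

Trace (tracking flag):
q = 2  # -> q = 2
result = 23  # -> result = 23
flag = q == result  # -> flag = False

Answer: False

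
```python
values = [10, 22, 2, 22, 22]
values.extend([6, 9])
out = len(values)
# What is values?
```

Answer: [10, 22, 2, 22, 22, 6, 9]

Derivation:
Trace (tracking values):
values = [10, 22, 2, 22, 22]  # -> values = [10, 22, 2, 22, 22]
values.extend([6, 9])  # -> values = [10, 22, 2, 22, 22, 6, 9]
out = len(values)  # -> out = 7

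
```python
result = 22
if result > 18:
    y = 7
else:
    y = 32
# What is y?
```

Trace (tracking y):
result = 22  # -> result = 22
if result > 18:  # condition is True
    y = 7  # -> y = 7

Answer: 7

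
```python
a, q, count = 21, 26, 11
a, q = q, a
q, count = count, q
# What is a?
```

Answer: 26

Derivation:
Trace (tracking a):
a, q, count = (21, 26, 11)  # -> a = 21, q = 26, count = 11
a, q = (q, a)  # -> a = 26, q = 21
q, count = (count, q)  # -> q = 11, count = 21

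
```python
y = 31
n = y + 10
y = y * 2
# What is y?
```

Answer: 62

Derivation:
Trace (tracking y):
y = 31  # -> y = 31
n = y + 10  # -> n = 41
y = y * 2  # -> y = 62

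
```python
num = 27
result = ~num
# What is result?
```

Answer: -28

Derivation:
Trace (tracking result):
num = 27  # -> num = 27
result = ~num  # -> result = -28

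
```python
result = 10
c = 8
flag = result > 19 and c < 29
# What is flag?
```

Trace (tracking flag):
result = 10  # -> result = 10
c = 8  # -> c = 8
flag = result > 19 and c < 29  # -> flag = False

Answer: False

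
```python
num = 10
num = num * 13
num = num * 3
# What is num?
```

Answer: 390

Derivation:
Trace (tracking num):
num = 10  # -> num = 10
num = num * 13  # -> num = 130
num = num * 3  # -> num = 390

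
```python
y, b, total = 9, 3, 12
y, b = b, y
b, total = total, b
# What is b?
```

Answer: 12

Derivation:
Trace (tracking b):
y, b, total = (9, 3, 12)  # -> y = 9, b = 3, total = 12
y, b = (b, y)  # -> y = 3, b = 9
b, total = (total, b)  # -> b = 12, total = 9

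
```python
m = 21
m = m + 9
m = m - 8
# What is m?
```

Trace (tracking m):
m = 21  # -> m = 21
m = m + 9  # -> m = 30
m = m - 8  # -> m = 22

Answer: 22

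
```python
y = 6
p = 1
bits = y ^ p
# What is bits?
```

Answer: 7

Derivation:
Trace (tracking bits):
y = 6  # -> y = 6
p = 1  # -> p = 1
bits = y ^ p  # -> bits = 7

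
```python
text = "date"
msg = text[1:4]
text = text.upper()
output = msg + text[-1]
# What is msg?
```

Trace (tracking msg):
text = 'date'  # -> text = 'date'
msg = text[1:4]  # -> msg = 'ate'
text = text.upper()  # -> text = 'DATE'
output = msg + text[-1]  # -> output = 'ateE'

Answer: 'ate'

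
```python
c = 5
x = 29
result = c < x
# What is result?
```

Answer: True

Derivation:
Trace (tracking result):
c = 5  # -> c = 5
x = 29  # -> x = 29
result = c < x  # -> result = True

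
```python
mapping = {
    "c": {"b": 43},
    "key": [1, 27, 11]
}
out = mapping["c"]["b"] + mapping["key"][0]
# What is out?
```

Trace (tracking out):
mapping = {'c': {'b': 43}, 'key': [1, 27, 11]}  # -> mapping = {'c': {'b': 43}, 'key': [1, 27, 11]}
out = mapping['c']['b'] + mapping['key'][0]  # -> out = 44

Answer: 44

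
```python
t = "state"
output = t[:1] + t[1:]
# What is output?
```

Answer: 'state'

Derivation:
Trace (tracking output):
t = 'state'  # -> t = 'state'
output = t[:1] + t[1:]  # -> output = 'state'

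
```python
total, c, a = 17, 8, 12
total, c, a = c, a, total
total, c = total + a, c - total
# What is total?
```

Trace (tracking total):
total, c, a = (17, 8, 12)  # -> total = 17, c = 8, a = 12
total, c, a = (c, a, total)  # -> total = 8, c = 12, a = 17
total, c = (total + a, c - total)  # -> total = 25, c = 4

Answer: 25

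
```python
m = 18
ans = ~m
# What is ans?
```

Answer: -19

Derivation:
Trace (tracking ans):
m = 18  # -> m = 18
ans = ~m  # -> ans = -19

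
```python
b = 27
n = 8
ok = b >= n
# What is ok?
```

Answer: True

Derivation:
Trace (tracking ok):
b = 27  # -> b = 27
n = 8  # -> n = 8
ok = b >= n  # -> ok = True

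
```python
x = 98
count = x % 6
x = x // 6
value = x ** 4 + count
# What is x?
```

Answer: 16

Derivation:
Trace (tracking x):
x = 98  # -> x = 98
count = x % 6  # -> count = 2
x = x // 6  # -> x = 16
value = x ** 4 + count  # -> value = 65538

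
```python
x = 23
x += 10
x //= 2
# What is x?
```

Trace (tracking x):
x = 23  # -> x = 23
x += 10  # -> x = 33
x //= 2  # -> x = 16

Answer: 16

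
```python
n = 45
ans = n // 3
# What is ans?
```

Trace (tracking ans):
n = 45  # -> n = 45
ans = n // 3  # -> ans = 15

Answer: 15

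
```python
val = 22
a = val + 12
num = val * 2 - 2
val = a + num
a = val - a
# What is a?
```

Trace (tracking a):
val = 22  # -> val = 22
a = val + 12  # -> a = 34
num = val * 2 - 2  # -> num = 42
val = a + num  # -> val = 76
a = val - a  # -> a = 42

Answer: 42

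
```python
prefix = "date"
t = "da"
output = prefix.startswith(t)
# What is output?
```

Trace (tracking output):
prefix = 'date'  # -> prefix = 'date'
t = 'da'  # -> t = 'da'
output = prefix.startswith(t)  # -> output = True

Answer: True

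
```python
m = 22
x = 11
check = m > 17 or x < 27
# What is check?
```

Answer: True

Derivation:
Trace (tracking check):
m = 22  # -> m = 22
x = 11  # -> x = 11
check = m > 17 or x < 27  # -> check = True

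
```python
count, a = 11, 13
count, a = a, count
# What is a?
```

Trace (tracking a):
count, a = (11, 13)  # -> count = 11, a = 13
count, a = (a, count)  # -> count = 13, a = 11

Answer: 11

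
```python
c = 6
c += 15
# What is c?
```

Answer: 21

Derivation:
Trace (tracking c):
c = 6  # -> c = 6
c += 15  # -> c = 21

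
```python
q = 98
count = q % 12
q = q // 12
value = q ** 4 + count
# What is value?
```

Answer: 4098

Derivation:
Trace (tracking value):
q = 98  # -> q = 98
count = q % 12  # -> count = 2
q = q // 12  # -> q = 8
value = q ** 4 + count  # -> value = 4098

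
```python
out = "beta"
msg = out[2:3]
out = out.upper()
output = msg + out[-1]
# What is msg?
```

Answer: 't'

Derivation:
Trace (tracking msg):
out = 'beta'  # -> out = 'beta'
msg = out[2:3]  # -> msg = 't'
out = out.upper()  # -> out = 'BETA'
output = msg + out[-1]  # -> output = 'tA'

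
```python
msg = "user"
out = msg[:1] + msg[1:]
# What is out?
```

Answer: 'user'

Derivation:
Trace (tracking out):
msg = 'user'  # -> msg = 'user'
out = msg[:1] + msg[1:]  # -> out = 'user'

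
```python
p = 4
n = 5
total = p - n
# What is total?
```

Answer: -1

Derivation:
Trace (tracking total):
p = 4  # -> p = 4
n = 5  # -> n = 5
total = p - n  # -> total = -1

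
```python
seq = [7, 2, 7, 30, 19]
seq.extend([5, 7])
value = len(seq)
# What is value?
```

Trace (tracking value):
seq = [7, 2, 7, 30, 19]  # -> seq = [7, 2, 7, 30, 19]
seq.extend([5, 7])  # -> seq = [7, 2, 7, 30, 19, 5, 7]
value = len(seq)  # -> value = 7

Answer: 7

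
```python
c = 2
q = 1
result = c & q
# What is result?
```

Answer: 0

Derivation:
Trace (tracking result):
c = 2  # -> c = 2
q = 1  # -> q = 1
result = c & q  # -> result = 0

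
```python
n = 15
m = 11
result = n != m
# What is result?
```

Trace (tracking result):
n = 15  # -> n = 15
m = 11  # -> m = 11
result = n != m  # -> result = True

Answer: True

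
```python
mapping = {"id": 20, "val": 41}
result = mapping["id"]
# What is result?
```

Trace (tracking result):
mapping = {'id': 20, 'val': 41}  # -> mapping = {'id': 20, 'val': 41}
result = mapping['id']  # -> result = 20

Answer: 20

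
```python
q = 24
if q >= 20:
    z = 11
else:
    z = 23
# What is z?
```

Answer: 11

Derivation:
Trace (tracking z):
q = 24  # -> q = 24
if q >= 20:  # condition is True
    z = 11  # -> z = 11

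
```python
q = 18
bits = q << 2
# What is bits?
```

Trace (tracking bits):
q = 18  # -> q = 18
bits = q << 2  # -> bits = 72

Answer: 72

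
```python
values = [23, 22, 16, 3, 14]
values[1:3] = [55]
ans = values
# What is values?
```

Answer: [23, 55, 3, 14]

Derivation:
Trace (tracking values):
values = [23, 22, 16, 3, 14]  # -> values = [23, 22, 16, 3, 14]
values[1:3] = [55]  # -> values = [23, 55, 3, 14]
ans = values  # -> ans = [23, 55, 3, 14]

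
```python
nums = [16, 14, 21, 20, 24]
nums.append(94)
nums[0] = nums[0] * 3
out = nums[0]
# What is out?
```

Answer: 48

Derivation:
Trace (tracking out):
nums = [16, 14, 21, 20, 24]  # -> nums = [16, 14, 21, 20, 24]
nums.append(94)  # -> nums = [16, 14, 21, 20, 24, 94]
nums[0] = nums[0] * 3  # -> nums = [48, 14, 21, 20, 24, 94]
out = nums[0]  # -> out = 48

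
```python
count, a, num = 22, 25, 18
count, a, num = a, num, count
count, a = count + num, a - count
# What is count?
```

Answer: 47

Derivation:
Trace (tracking count):
count, a, num = (22, 25, 18)  # -> count = 22, a = 25, num = 18
count, a, num = (a, num, count)  # -> count = 25, a = 18, num = 22
count, a = (count + num, a - count)  # -> count = 47, a = -7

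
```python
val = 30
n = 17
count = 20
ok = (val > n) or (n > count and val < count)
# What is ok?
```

Trace (tracking ok):
val = 30  # -> val = 30
n = 17  # -> n = 17
count = 20  # -> count = 20
ok = val > n or (n > count and val < count)  # -> ok = True

Answer: True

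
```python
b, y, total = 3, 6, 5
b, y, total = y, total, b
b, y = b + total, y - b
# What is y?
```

Answer: -1

Derivation:
Trace (tracking y):
b, y, total = (3, 6, 5)  # -> b = 3, y = 6, total = 5
b, y, total = (y, total, b)  # -> b = 6, y = 5, total = 3
b, y = (b + total, y - b)  # -> b = 9, y = -1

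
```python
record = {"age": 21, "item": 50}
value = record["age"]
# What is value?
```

Answer: 21

Derivation:
Trace (tracking value):
record = {'age': 21, 'item': 50}  # -> record = {'age': 21, 'item': 50}
value = record['age']  # -> value = 21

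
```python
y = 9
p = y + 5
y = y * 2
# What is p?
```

Trace (tracking p):
y = 9  # -> y = 9
p = y + 5  # -> p = 14
y = y * 2  # -> y = 18

Answer: 14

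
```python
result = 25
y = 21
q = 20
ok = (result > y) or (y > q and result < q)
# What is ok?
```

Answer: True

Derivation:
Trace (tracking ok):
result = 25  # -> result = 25
y = 21  # -> y = 21
q = 20  # -> q = 20
ok = result > y or (y > q and result < q)  # -> ok = True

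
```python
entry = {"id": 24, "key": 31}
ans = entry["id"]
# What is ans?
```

Trace (tracking ans):
entry = {'id': 24, 'key': 31}  # -> entry = {'id': 24, 'key': 31}
ans = entry['id']  # -> ans = 24

Answer: 24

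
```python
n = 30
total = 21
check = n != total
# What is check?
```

Answer: True

Derivation:
Trace (tracking check):
n = 30  # -> n = 30
total = 21  # -> total = 21
check = n != total  # -> check = True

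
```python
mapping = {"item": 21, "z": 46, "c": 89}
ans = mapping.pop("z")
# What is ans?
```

Trace (tracking ans):
mapping = {'item': 21, 'z': 46, 'c': 89}  # -> mapping = {'item': 21, 'z': 46, 'c': 89}
ans = mapping.pop('z')  # -> ans = 46

Answer: 46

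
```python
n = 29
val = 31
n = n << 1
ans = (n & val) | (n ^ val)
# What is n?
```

Trace (tracking n):
n = 29  # -> n = 29
val = 31  # -> val = 31
n = n << 1  # -> n = 58
ans = n & val | n ^ val  # -> ans = 63

Answer: 58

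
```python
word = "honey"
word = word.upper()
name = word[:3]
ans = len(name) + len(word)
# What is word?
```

Answer: 'HONEY'

Derivation:
Trace (tracking word):
word = 'honey'  # -> word = 'honey'
word = word.upper()  # -> word = 'HONEY'
name = word[:3]  # -> name = 'HON'
ans = len(name) + len(word)  # -> ans = 8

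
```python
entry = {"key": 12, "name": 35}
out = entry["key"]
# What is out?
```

Answer: 12

Derivation:
Trace (tracking out):
entry = {'key': 12, 'name': 35}  # -> entry = {'key': 12, 'name': 35}
out = entry['key']  # -> out = 12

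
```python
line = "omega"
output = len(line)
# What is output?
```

Answer: 5

Derivation:
Trace (tracking output):
line = 'omega'  # -> line = 'omega'
output = len(line)  # -> output = 5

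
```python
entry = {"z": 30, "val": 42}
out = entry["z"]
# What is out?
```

Answer: 30

Derivation:
Trace (tracking out):
entry = {'z': 30, 'val': 42}  # -> entry = {'z': 30, 'val': 42}
out = entry['z']  # -> out = 30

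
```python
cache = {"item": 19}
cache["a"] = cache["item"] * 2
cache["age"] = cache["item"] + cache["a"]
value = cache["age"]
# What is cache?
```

Trace (tracking cache):
cache = {'item': 19}  # -> cache = {'item': 19}
cache['a'] = cache['item'] * 2  # -> cache = {'item': 19, 'a': 38}
cache['age'] = cache['item'] + cache['a']  # -> cache = {'item': 19, 'a': 38, 'age': 57}
value = cache['age']  # -> value = 57

Answer: {'item': 19, 'a': 38, 'age': 57}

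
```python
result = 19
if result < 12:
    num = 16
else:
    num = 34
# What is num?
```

Answer: 34

Derivation:
Trace (tracking num):
result = 19  # -> result = 19
if result < 12:  # condition is False
else:
    num = 34  # -> num = 34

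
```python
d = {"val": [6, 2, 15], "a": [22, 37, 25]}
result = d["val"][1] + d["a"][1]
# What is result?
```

Trace (tracking result):
d = {'val': [6, 2, 15], 'a': [22, 37, 25]}  # -> d = {'val': [6, 2, 15], 'a': [22, 37, 25]}
result = d['val'][1] + d['a'][1]  # -> result = 39

Answer: 39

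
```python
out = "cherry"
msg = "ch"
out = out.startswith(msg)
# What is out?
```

Answer: True

Derivation:
Trace (tracking out):
out = 'cherry'  # -> out = 'cherry'
msg = 'ch'  # -> msg = 'ch'
out = out.startswith(msg)  # -> out = True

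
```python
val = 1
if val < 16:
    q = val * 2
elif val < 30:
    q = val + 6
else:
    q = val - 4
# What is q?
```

Trace (tracking q):
val = 1  # -> val = 1
if val < 16:  # condition is True
    q = val * 2  # -> q = 2

Answer: 2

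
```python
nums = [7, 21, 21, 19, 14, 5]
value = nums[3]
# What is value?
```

Answer: 19

Derivation:
Trace (tracking value):
nums = [7, 21, 21, 19, 14, 5]  # -> nums = [7, 21, 21, 19, 14, 5]
value = nums[3]  # -> value = 19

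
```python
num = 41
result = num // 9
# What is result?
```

Trace (tracking result):
num = 41  # -> num = 41
result = num // 9  # -> result = 4

Answer: 4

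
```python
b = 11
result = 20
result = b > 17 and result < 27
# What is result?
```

Trace (tracking result):
b = 11  # -> b = 11
result = 20  # -> result = 20
result = b > 17 and result < 27  # -> result = False

Answer: False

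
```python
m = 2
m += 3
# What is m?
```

Answer: 5

Derivation:
Trace (tracking m):
m = 2  # -> m = 2
m += 3  # -> m = 5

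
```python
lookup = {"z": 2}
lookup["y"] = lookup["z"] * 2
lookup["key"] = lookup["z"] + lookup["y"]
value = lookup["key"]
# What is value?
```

Trace (tracking value):
lookup = {'z': 2}  # -> lookup = {'z': 2}
lookup['y'] = lookup['z'] * 2  # -> lookup = {'z': 2, 'y': 4}
lookup['key'] = lookup['z'] + lookup['y']  # -> lookup = {'z': 2, 'y': 4, 'key': 6}
value = lookup['key']  # -> value = 6

Answer: 6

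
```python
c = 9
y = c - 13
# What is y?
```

Trace (tracking y):
c = 9  # -> c = 9
y = c - 13  # -> y = -4

Answer: -4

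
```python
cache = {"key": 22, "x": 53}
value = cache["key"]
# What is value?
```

Trace (tracking value):
cache = {'key': 22, 'x': 53}  # -> cache = {'key': 22, 'x': 53}
value = cache['key']  # -> value = 22

Answer: 22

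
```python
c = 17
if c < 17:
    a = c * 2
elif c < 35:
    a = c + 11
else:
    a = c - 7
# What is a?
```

Trace (tracking a):
c = 17  # -> c = 17
if c < 17:  # condition is False
elif c < 35:  # condition is True
    a = c + 11  # -> a = 28

Answer: 28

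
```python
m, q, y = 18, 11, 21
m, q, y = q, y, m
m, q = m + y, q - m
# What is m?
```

Answer: 29

Derivation:
Trace (tracking m):
m, q, y = (18, 11, 21)  # -> m = 18, q = 11, y = 21
m, q, y = (q, y, m)  # -> m = 11, q = 21, y = 18
m, q = (m + y, q - m)  # -> m = 29, q = 10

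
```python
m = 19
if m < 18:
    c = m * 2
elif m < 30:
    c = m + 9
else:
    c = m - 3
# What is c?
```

Answer: 28

Derivation:
Trace (tracking c):
m = 19  # -> m = 19
if m < 18:  # condition is False
elif m < 30:  # condition is True
    c = m + 9  # -> c = 28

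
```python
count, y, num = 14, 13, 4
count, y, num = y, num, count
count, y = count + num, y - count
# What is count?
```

Trace (tracking count):
count, y, num = (14, 13, 4)  # -> count = 14, y = 13, num = 4
count, y, num = (y, num, count)  # -> count = 13, y = 4, num = 14
count, y = (count + num, y - count)  # -> count = 27, y = -9

Answer: 27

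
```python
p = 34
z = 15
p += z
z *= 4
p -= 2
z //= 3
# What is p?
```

Trace (tracking p):
p = 34  # -> p = 34
z = 15  # -> z = 15
p += z  # -> p = 49
z *= 4  # -> z = 60
p -= 2  # -> p = 47
z //= 3  # -> z = 20

Answer: 47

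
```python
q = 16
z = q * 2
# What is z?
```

Answer: 32

Derivation:
Trace (tracking z):
q = 16  # -> q = 16
z = q * 2  # -> z = 32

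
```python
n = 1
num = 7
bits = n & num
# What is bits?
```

Trace (tracking bits):
n = 1  # -> n = 1
num = 7  # -> num = 7
bits = n & num  # -> bits = 1

Answer: 1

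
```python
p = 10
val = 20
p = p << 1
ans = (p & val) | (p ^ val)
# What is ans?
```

Answer: 20

Derivation:
Trace (tracking ans):
p = 10  # -> p = 10
val = 20  # -> val = 20
p = p << 1  # -> p = 20
ans = p & val | p ^ val  # -> ans = 20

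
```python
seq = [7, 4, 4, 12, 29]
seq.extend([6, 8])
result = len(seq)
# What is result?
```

Answer: 7

Derivation:
Trace (tracking result):
seq = [7, 4, 4, 12, 29]  # -> seq = [7, 4, 4, 12, 29]
seq.extend([6, 8])  # -> seq = [7, 4, 4, 12, 29, 6, 8]
result = len(seq)  # -> result = 7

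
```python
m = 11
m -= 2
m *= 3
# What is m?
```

Answer: 27

Derivation:
Trace (tracking m):
m = 11  # -> m = 11
m -= 2  # -> m = 9
m *= 3  # -> m = 27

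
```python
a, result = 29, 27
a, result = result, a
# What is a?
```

Trace (tracking a):
a, result = (29, 27)  # -> a = 29, result = 27
a, result = (result, a)  # -> a = 27, result = 29

Answer: 27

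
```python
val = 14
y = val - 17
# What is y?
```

Answer: -3

Derivation:
Trace (tracking y):
val = 14  # -> val = 14
y = val - 17  # -> y = -3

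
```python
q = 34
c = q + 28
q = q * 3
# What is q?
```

Trace (tracking q):
q = 34  # -> q = 34
c = q + 28  # -> c = 62
q = q * 3  # -> q = 102

Answer: 102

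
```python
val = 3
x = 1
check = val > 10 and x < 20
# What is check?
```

Answer: False

Derivation:
Trace (tracking check):
val = 3  # -> val = 3
x = 1  # -> x = 1
check = val > 10 and x < 20  # -> check = False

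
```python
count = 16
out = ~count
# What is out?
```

Answer: -17

Derivation:
Trace (tracking out):
count = 16  # -> count = 16
out = ~count  # -> out = -17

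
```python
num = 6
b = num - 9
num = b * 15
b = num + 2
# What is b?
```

Trace (tracking b):
num = 6  # -> num = 6
b = num - 9  # -> b = -3
num = b * 15  # -> num = -45
b = num + 2  # -> b = -43

Answer: -43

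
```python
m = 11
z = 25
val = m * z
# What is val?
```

Answer: 275

Derivation:
Trace (tracking val):
m = 11  # -> m = 11
z = 25  # -> z = 25
val = m * z  # -> val = 275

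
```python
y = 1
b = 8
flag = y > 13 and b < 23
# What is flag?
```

Answer: False

Derivation:
Trace (tracking flag):
y = 1  # -> y = 1
b = 8  # -> b = 8
flag = y > 13 and b < 23  # -> flag = False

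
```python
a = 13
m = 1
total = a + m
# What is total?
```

Answer: 14

Derivation:
Trace (tracking total):
a = 13  # -> a = 13
m = 1  # -> m = 1
total = a + m  # -> total = 14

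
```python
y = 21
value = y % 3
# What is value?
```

Trace (tracking value):
y = 21  # -> y = 21
value = y % 3  # -> value = 0

Answer: 0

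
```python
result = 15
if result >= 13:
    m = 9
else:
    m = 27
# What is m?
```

Answer: 9

Derivation:
Trace (tracking m):
result = 15  # -> result = 15
if result >= 13:  # condition is True
    m = 9  # -> m = 9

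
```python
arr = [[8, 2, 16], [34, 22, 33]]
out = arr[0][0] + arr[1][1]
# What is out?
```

Trace (tracking out):
arr = [[8, 2, 16], [34, 22, 33]]  # -> arr = [[8, 2, 16], [34, 22, 33]]
out = arr[0][0] + arr[1][1]  # -> out = 30

Answer: 30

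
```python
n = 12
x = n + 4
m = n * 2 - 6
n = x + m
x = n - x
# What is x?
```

Answer: 18

Derivation:
Trace (tracking x):
n = 12  # -> n = 12
x = n + 4  # -> x = 16
m = n * 2 - 6  # -> m = 18
n = x + m  # -> n = 34
x = n - x  # -> x = 18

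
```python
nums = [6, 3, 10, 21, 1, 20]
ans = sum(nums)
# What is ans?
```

Trace (tracking ans):
nums = [6, 3, 10, 21, 1, 20]  # -> nums = [6, 3, 10, 21, 1, 20]
ans = sum(nums)  # -> ans = 61

Answer: 61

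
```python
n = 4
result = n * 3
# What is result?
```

Answer: 12

Derivation:
Trace (tracking result):
n = 4  # -> n = 4
result = n * 3  # -> result = 12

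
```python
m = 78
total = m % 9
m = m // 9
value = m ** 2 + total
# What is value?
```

Trace (tracking value):
m = 78  # -> m = 78
total = m % 9  # -> total = 6
m = m // 9  # -> m = 8
value = m ** 2 + total  # -> value = 70

Answer: 70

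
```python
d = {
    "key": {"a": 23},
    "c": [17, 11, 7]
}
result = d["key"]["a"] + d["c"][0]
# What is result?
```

Answer: 40

Derivation:
Trace (tracking result):
d = {'key': {'a': 23}, 'c': [17, 11, 7]}  # -> d = {'key': {'a': 23}, 'c': [17, 11, 7]}
result = d['key']['a'] + d['c'][0]  # -> result = 40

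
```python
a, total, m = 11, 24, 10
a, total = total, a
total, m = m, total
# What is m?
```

Answer: 11

Derivation:
Trace (tracking m):
a, total, m = (11, 24, 10)  # -> a = 11, total = 24, m = 10
a, total = (total, a)  # -> a = 24, total = 11
total, m = (m, total)  # -> total = 10, m = 11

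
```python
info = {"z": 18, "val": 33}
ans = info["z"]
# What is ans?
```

Answer: 18

Derivation:
Trace (tracking ans):
info = {'z': 18, 'val': 33}  # -> info = {'z': 18, 'val': 33}
ans = info['z']  # -> ans = 18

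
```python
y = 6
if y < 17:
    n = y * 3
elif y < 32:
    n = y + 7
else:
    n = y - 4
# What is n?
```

Answer: 18

Derivation:
Trace (tracking n):
y = 6  # -> y = 6
if y < 17:  # condition is True
    n = y * 3  # -> n = 18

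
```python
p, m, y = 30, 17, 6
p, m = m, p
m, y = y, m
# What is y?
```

Answer: 30

Derivation:
Trace (tracking y):
p, m, y = (30, 17, 6)  # -> p = 30, m = 17, y = 6
p, m = (m, p)  # -> p = 17, m = 30
m, y = (y, m)  # -> m = 6, y = 30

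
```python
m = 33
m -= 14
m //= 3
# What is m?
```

Trace (tracking m):
m = 33  # -> m = 33
m -= 14  # -> m = 19
m //= 3  # -> m = 6

Answer: 6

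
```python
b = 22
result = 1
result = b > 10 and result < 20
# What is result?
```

Answer: True

Derivation:
Trace (tracking result):
b = 22  # -> b = 22
result = 1  # -> result = 1
result = b > 10 and result < 20  # -> result = True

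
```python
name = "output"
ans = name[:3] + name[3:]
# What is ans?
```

Answer: 'output'

Derivation:
Trace (tracking ans):
name = 'output'  # -> name = 'output'
ans = name[:3] + name[3:]  # -> ans = 'output'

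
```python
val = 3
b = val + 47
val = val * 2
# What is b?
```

Answer: 50

Derivation:
Trace (tracking b):
val = 3  # -> val = 3
b = val + 47  # -> b = 50
val = val * 2  # -> val = 6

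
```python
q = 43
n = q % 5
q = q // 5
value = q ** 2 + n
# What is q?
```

Answer: 8

Derivation:
Trace (tracking q):
q = 43  # -> q = 43
n = q % 5  # -> n = 3
q = q // 5  # -> q = 8
value = q ** 2 + n  # -> value = 67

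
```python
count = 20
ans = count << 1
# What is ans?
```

Answer: 40

Derivation:
Trace (tracking ans):
count = 20  # -> count = 20
ans = count << 1  # -> ans = 40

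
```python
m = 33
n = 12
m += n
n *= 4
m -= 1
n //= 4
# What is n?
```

Answer: 12

Derivation:
Trace (tracking n):
m = 33  # -> m = 33
n = 12  # -> n = 12
m += n  # -> m = 45
n *= 4  # -> n = 48
m -= 1  # -> m = 44
n //= 4  # -> n = 12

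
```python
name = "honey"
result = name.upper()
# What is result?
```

Answer: 'HONEY'

Derivation:
Trace (tracking result):
name = 'honey'  # -> name = 'honey'
result = name.upper()  # -> result = 'HONEY'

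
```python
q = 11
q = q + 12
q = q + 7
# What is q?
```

Trace (tracking q):
q = 11  # -> q = 11
q = q + 12  # -> q = 23
q = q + 7  # -> q = 30

Answer: 30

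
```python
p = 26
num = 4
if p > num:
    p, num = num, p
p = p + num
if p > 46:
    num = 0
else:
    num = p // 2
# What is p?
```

Trace (tracking p):
p = 26  # -> p = 26
num = 4  # -> num = 4
if p > num:  # condition is True
    p, num = (num, p)  # -> p = 4, num = 26
p = p + num  # -> p = 30
if p > 46:  # condition is False
else:
    num = p // 2  # -> num = 15

Answer: 30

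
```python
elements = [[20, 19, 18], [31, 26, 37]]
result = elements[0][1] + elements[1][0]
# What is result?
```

Answer: 50

Derivation:
Trace (tracking result):
elements = [[20, 19, 18], [31, 26, 37]]  # -> elements = [[20, 19, 18], [31, 26, 37]]
result = elements[0][1] + elements[1][0]  # -> result = 50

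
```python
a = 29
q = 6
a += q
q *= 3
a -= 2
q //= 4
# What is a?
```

Answer: 33

Derivation:
Trace (tracking a):
a = 29  # -> a = 29
q = 6  # -> q = 6
a += q  # -> a = 35
q *= 3  # -> q = 18
a -= 2  # -> a = 33
q //= 4  # -> q = 4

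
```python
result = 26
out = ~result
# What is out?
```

Answer: -27

Derivation:
Trace (tracking out):
result = 26  # -> result = 26
out = ~result  # -> out = -27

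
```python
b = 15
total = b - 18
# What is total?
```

Trace (tracking total):
b = 15  # -> b = 15
total = b - 18  # -> total = -3

Answer: -3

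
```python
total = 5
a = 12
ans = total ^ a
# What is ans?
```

Trace (tracking ans):
total = 5  # -> total = 5
a = 12  # -> a = 12
ans = total ^ a  # -> ans = 9

Answer: 9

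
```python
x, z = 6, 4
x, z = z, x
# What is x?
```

Answer: 4

Derivation:
Trace (tracking x):
x, z = (6, 4)  # -> x = 6, z = 4
x, z = (z, x)  # -> x = 4, z = 6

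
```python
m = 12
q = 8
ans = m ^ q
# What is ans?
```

Trace (tracking ans):
m = 12  # -> m = 12
q = 8  # -> q = 8
ans = m ^ q  # -> ans = 4

Answer: 4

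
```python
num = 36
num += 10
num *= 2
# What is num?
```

Answer: 92

Derivation:
Trace (tracking num):
num = 36  # -> num = 36
num += 10  # -> num = 46
num *= 2  # -> num = 92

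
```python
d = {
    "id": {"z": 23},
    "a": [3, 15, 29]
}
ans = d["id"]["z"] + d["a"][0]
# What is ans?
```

Answer: 26

Derivation:
Trace (tracking ans):
d = {'id': {'z': 23}, 'a': [3, 15, 29]}  # -> d = {'id': {'z': 23}, 'a': [3, 15, 29]}
ans = d['id']['z'] + d['a'][0]  # -> ans = 26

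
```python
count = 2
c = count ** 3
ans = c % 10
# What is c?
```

Trace (tracking c):
count = 2  # -> count = 2
c = count ** 3  # -> c = 8
ans = c % 10  # -> ans = 8

Answer: 8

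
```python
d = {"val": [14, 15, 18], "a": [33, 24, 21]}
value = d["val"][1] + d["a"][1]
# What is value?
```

Trace (tracking value):
d = {'val': [14, 15, 18], 'a': [33, 24, 21]}  # -> d = {'val': [14, 15, 18], 'a': [33, 24, 21]}
value = d['val'][1] + d['a'][1]  # -> value = 39

Answer: 39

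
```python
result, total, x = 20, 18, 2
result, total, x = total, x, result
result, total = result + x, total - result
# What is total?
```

Answer: -16

Derivation:
Trace (tracking total):
result, total, x = (20, 18, 2)  # -> result = 20, total = 18, x = 2
result, total, x = (total, x, result)  # -> result = 18, total = 2, x = 20
result, total = (result + x, total - result)  # -> result = 38, total = -16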